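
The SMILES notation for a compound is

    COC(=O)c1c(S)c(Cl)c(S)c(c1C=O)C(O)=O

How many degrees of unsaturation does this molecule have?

7

Molecular formula: C10H7ClO5S2.
DoU = (2C + 2 + N − H − X) / 2, where X is the halogen count and O/S are ignored.
    = (2·10 + 2 + 0 − 7 − 1) / 2 = 14 / 2 = 7.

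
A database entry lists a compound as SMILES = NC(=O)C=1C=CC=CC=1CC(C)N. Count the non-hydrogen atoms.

13

Every atom symbol written in the SMILES (organic subset) is one heavy atom; implicit H are not written.
Heavy atoms by element → C:10, N:2, O:1.
Total: 13.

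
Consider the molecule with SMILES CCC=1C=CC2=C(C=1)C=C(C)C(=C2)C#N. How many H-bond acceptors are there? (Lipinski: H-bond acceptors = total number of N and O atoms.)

1

N atoms: 1; O atoms: 0.
Lipinski HBA = 1 + 0 = 1.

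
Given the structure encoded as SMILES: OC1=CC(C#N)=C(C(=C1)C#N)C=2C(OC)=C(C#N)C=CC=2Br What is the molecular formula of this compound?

Walk through each heavy atom and fill implicit hydrogens from standard valence (C 4, N 3, O 2, S 2, halogen 1):
  atom 1: O, bond orders sum to 1 (valence 2) → 1 H
  atom 2: C, bond orders sum to 4 (valence 4) → 0 H
  atom 3: C, bond orders sum to 3 (valence 4) → 1 H
  atom 4: C, bond orders sum to 4 (valence 4) → 0 H
  atom 5: C, bond orders sum to 4 (valence 4) → 0 H
  atom 6: N, bond orders sum to 3 (valence 3) → 0 H
  atom 7: C, bond orders sum to 4 (valence 4) → 0 H
  atom 8: C, bond orders sum to 4 (valence 4) → 0 H
  atom 9: C, bond orders sum to 3 (valence 4) → 1 H
  atom 10: C, bond orders sum to 4 (valence 4) → 0 H
  atom 11: N, bond orders sum to 3 (valence 3) → 0 H
  atom 12: C, bond orders sum to 4 (valence 4) → 0 H
  atom 13: C, bond orders sum to 4 (valence 4) → 0 H
  atom 14: O, bond orders sum to 2 (valence 2) → 0 H
  atom 15: C, bond orders sum to 1 (valence 4) → 3 H
  atom 16: C, bond orders sum to 4 (valence 4) → 0 H
  atom 17: C, bond orders sum to 4 (valence 4) → 0 H
  atom 18: N, bond orders sum to 3 (valence 3) → 0 H
  atom 19: C, bond orders sum to 3 (valence 4) → 1 H
  atom 20: C, bond orders sum to 3 (valence 4) → 1 H
  atom 21: C, bond orders sum to 4 (valence 4) → 0 H
  atom 22: Br (halogen, monovalent) → 0 H
Totals → C:16, H:8, Br:1, N:3, O:2.

C16H8BrN3O2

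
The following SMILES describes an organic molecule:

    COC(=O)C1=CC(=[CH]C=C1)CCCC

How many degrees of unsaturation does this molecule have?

5

Degree of unsaturation = (number of rings) + (number of π bonds).
Ring closures in the SMILES: 1.
π bonds: 4 double bonds (each 1 DoU) → 4 DoU from unsaturation.
Total DoU = 1 + 4 = 5.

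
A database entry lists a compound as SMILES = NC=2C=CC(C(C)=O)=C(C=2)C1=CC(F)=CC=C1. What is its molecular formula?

C14H12FNO

Walk through each heavy atom and fill implicit hydrogens from standard valence (C 4, N 3, O 2, S 2, halogen 1):
  atom 1: N, bond orders sum to 1 (valence 3) → 2 H
  atom 2: C, bond orders sum to 4 (valence 4) → 0 H
  atom 3: C, bond orders sum to 3 (valence 4) → 1 H
  atom 4: C, bond orders sum to 3 (valence 4) → 1 H
  atom 5: C, bond orders sum to 4 (valence 4) → 0 H
  atom 6: C, bond orders sum to 4 (valence 4) → 0 H
  atom 7: C, bond orders sum to 1 (valence 4) → 3 H
  atom 8: O, bond orders sum to 2 (valence 2) → 0 H
  atom 9: C, bond orders sum to 4 (valence 4) → 0 H
  atom 10: C, bond orders sum to 3 (valence 4) → 1 H
  atom 11: C, bond orders sum to 4 (valence 4) → 0 H
  atom 12: C, bond orders sum to 3 (valence 4) → 1 H
  atom 13: C, bond orders sum to 4 (valence 4) → 0 H
  atom 14: F (halogen, monovalent) → 0 H
  atom 15: C, bond orders sum to 3 (valence 4) → 1 H
  atom 16: C, bond orders sum to 3 (valence 4) → 1 H
  atom 17: C, bond orders sum to 3 (valence 4) → 1 H
Totals → C:14, H:12, F:1, N:1, O:1.
In Hill order: C14H12FNO.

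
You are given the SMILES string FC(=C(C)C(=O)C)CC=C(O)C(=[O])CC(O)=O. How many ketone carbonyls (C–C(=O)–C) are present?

The ketone motif appears at heavy-atom positions 5, 12 in the SMILES.
Other groups present: 2 alkene, 1 carboxylic acid, 1 hydroxyl.
Ketone count: 2.

2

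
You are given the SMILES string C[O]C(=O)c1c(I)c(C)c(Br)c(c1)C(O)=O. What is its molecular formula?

C10H8BrIO4

Walk through each heavy atom and fill implicit hydrogens from standard valence (C 4, N 3, O 2, S 2, halogen 1); for lowercase aromatic atoms, an aromatic c carries 1 H when it has two neighbours and 0 H with three, and aromatic n carries 0 H:
  atom 1: C, bond orders sum to 1 (valence 4) → 3 H
  atom 2: O with explicit H count 0
  atom 3: C, bond orders sum to 4 (valence 4) → 0 H
  atom 4: O, bond orders sum to 2 (valence 2) → 0 H
  atom 5: aromatic c, 3 neighbours → 0 H
  atom 6: aromatic c, 3 neighbours → 0 H
  atom 7: I (halogen, monovalent) → 0 H
  atom 8: aromatic c, 3 neighbours → 0 H
  atom 9: C, bond orders sum to 1 (valence 4) → 3 H
  atom 10: aromatic c, 3 neighbours → 0 H
  atom 11: Br (halogen, monovalent) → 0 H
  atom 12: aromatic c, 3 neighbours → 0 H
  atom 13: aromatic c, 2 neighbours → 1 H
  atom 14: C, bond orders sum to 4 (valence 4) → 0 H
  atom 15: O, bond orders sum to 1 (valence 2) → 1 H
  atom 16: O, bond orders sum to 2 (valence 2) → 0 H
Totals → C:10, H:8, Br:1, I:1, O:4.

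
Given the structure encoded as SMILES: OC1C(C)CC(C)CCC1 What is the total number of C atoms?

Count every carbon token in the SMILES (each C, including those in ring-closure positions and inside branches).
Carbon count: 9.

9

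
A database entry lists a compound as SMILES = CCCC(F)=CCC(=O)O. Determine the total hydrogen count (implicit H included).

Walk through each heavy atom and fill implicit hydrogens from standard valence (C 4, N 3, O 2, S 2, halogen 1):
  atom 1: C, bond orders sum to 1 (valence 4) → 3 H
  atom 2: C, bond orders sum to 2 (valence 4) → 2 H
  atom 3: C, bond orders sum to 2 (valence 4) → 2 H
  atom 4: C, bond orders sum to 4 (valence 4) → 0 H
  atom 5: F (halogen, monovalent) → 0 H
  atom 6: C, bond orders sum to 3 (valence 4) → 1 H
  atom 7: C, bond orders sum to 2 (valence 4) → 2 H
  atom 8: C, bond orders sum to 4 (valence 4) → 0 H
  atom 9: O, bond orders sum to 2 (valence 2) → 0 H
  atom 10: O, bond orders sum to 1 (valence 2) → 1 H
Total hydrogens: 11.

11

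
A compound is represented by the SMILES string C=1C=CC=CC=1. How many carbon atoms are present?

Count every carbon token in the SMILES (each C, including those in ring-closure positions and inside branches).
Carbon count: 6.

6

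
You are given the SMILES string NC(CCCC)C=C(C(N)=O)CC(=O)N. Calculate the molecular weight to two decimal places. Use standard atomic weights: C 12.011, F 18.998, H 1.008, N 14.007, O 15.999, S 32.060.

First, the molecular formula is C10H19N3O2 (counting implicit H from valence).
  C: 10 × 12.011 = 120.110
  H: 19 × 1.008 = 19.152
  N: 3 × 14.007 = 42.021
  O: 2 × 15.999 = 31.998
Sum: 10×12.011 + 19×1.008 + 3×14.007 + 2×15.999 = 213.281 → 213.28 g/mol.

213.28 g/mol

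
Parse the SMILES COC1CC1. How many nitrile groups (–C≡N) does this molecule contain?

0

Scan the SMILES for the nitrile motif — none present.
Groups that are present: 1 ether.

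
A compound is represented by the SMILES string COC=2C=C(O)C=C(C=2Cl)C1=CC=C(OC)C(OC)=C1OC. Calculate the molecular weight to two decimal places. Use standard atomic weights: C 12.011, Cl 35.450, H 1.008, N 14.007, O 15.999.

324.76 g/mol

First, the molecular formula is C16H17ClO5 (counting implicit H from valence).
  C: 16 × 12.011 = 192.176
  Cl: 1 × 35.450 = 35.450
  H: 17 × 1.008 = 17.136
  O: 5 × 15.999 = 79.995
Sum: 16×12.011 + 1×35.450 + 17×1.008 + 5×15.999 = 324.757 → 324.76 g/mol.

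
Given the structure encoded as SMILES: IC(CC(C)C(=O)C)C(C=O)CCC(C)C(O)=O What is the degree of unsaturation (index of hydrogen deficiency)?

3

Degree of unsaturation = (number of rings) + (number of π bonds).
Ring closures in the SMILES: 0.
π bonds: 3 double bonds (each 1 DoU) → 3 DoU from unsaturation.
Total DoU = 0 + 3 = 3.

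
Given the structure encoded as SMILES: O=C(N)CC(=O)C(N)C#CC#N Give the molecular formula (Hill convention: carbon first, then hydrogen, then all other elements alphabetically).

Walk through each heavy atom and fill implicit hydrogens from standard valence (C 4, N 3, O 2, S 2, halogen 1):
  atom 1: O, bond orders sum to 2 (valence 2) → 0 H
  atom 2: C, bond orders sum to 4 (valence 4) → 0 H
  atom 3: N, bond orders sum to 1 (valence 3) → 2 H
  atom 4: C, bond orders sum to 2 (valence 4) → 2 H
  atom 5: C, bond orders sum to 4 (valence 4) → 0 H
  atom 6: O, bond orders sum to 2 (valence 2) → 0 H
  atom 7: C, bond orders sum to 3 (valence 4) → 1 H
  atom 8: N, bond orders sum to 1 (valence 3) → 2 H
  atom 9: C, bond orders sum to 4 (valence 4) → 0 H
  atom 10: C, bond orders sum to 4 (valence 4) → 0 H
  atom 11: C, bond orders sum to 4 (valence 4) → 0 H
  atom 12: N, bond orders sum to 3 (valence 3) → 0 H
Totals → C:7, H:7, N:3, O:2.
In Hill order: C7H7N3O2.

C7H7N3O2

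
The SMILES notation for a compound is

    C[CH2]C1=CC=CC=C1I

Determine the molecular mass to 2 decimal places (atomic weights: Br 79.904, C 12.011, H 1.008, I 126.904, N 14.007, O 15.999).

232.06 g/mol

First, the molecular formula is C8H9I (counting implicit H from valence).
  C: 8 × 12.011 = 96.088
  H: 9 × 1.008 = 9.072
  I: 1 × 126.904 = 126.904
Sum: 8×12.011 + 9×1.008 + 1×126.904 = 232.064 → 232.06 g/mol.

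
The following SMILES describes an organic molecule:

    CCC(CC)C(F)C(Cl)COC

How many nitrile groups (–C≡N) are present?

Scan the SMILES for the nitrile motif — none present.
Groups that are present: 1 ether.

0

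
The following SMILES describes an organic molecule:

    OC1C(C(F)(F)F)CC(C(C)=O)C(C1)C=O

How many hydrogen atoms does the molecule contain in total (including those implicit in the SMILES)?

13

Walk through each heavy atom and fill implicit hydrogens from standard valence (C 4, N 3, O 2, S 2, halogen 1):
  atom 1: O, bond orders sum to 1 (valence 2) → 1 H
  atom 2: C, bond orders sum to 3 (valence 4) → 1 H
  atom 3: C, bond orders sum to 3 (valence 4) → 1 H
  atom 4: C, bond orders sum to 4 (valence 4) → 0 H
  atom 5: F (halogen, monovalent) → 0 H
  atom 6: F (halogen, monovalent) → 0 H
  atom 7: F (halogen, monovalent) → 0 H
  atom 8: C, bond orders sum to 2 (valence 4) → 2 H
  atom 9: C, bond orders sum to 3 (valence 4) → 1 H
  atom 10: C, bond orders sum to 4 (valence 4) → 0 H
  atom 11: C, bond orders sum to 1 (valence 4) → 3 H
  atom 12: O, bond orders sum to 2 (valence 2) → 0 H
  atom 13: C, bond orders sum to 3 (valence 4) → 1 H
  atom 14: C, bond orders sum to 2 (valence 4) → 2 H
  atom 15: C, bond orders sum to 3 (valence 4) → 1 H
  atom 16: O, bond orders sum to 2 (valence 2) → 0 H
Total hydrogens: 13.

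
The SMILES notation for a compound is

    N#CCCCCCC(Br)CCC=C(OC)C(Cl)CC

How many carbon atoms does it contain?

15

Count every carbon token in the SMILES (each C, including those in ring-closure positions and inside branches).
Carbon count: 15.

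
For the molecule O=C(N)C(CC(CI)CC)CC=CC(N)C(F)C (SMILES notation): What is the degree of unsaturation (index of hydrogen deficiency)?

Molecular formula: C13H24FIN2O.
DoU = (2C + 2 + N − H − X) / 2, where X is the halogen count and O/S are ignored.
    = (2·13 + 2 + 2 − 24 − 2) / 2 = 4 / 2 = 2.

2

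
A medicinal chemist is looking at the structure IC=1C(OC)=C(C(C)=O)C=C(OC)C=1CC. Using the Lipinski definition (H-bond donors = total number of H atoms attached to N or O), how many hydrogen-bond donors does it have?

0

Donors: find every N or O and count the H atoms it carries.
  atom 4 (O): bond orders sum to 2 → 0 H
  atom 9 (O): bond orders sum to 2 → 0 H
  atom 12 (O): bond orders sum to 2 → 0 H
Lipinski HBD = 0.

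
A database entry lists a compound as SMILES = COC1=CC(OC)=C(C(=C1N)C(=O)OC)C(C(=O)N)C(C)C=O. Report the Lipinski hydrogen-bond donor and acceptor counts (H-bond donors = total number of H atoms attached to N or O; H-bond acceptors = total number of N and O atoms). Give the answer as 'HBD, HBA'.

Donors: find every N or O and count the H atoms it carries.
  atom 2 (O): bond orders sum to 2 → 0 H
  atom 6 (O): bond orders sum to 2 → 0 H
  atom 11 (N): bond orders sum to 1 → 2 H
  atom 13 (O): bond orders sum to 2 → 0 H
  atom 14 (O): bond orders sum to 2 → 0 H
  atom 18 (O): bond orders sum to 2 → 0 H
  atom 19 (N): bond orders sum to 1 → 2 H
  atom 23 (O): bond orders sum to 2 → 0 H
Lipinski HBD = 4.
Acceptors: N atoms = 2, O atoms = 6 → HBA = 8.

4, 8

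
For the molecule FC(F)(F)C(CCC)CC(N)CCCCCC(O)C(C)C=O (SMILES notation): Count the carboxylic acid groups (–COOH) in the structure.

0

Scan the SMILES for the carboxylic acid motif — none present.
Groups that are present: 1 aldehyde, 1 hydroxyl, 1 primary amine.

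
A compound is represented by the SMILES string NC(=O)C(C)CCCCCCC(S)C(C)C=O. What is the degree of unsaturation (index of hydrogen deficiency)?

Molecular formula: C13H25NO2S.
DoU = (2C + 2 + N − H − X) / 2, where X is the halogen count and O/S are ignored.
    = (2·13 + 2 + 1 − 25 − 0) / 2 = 4 / 2 = 2.

2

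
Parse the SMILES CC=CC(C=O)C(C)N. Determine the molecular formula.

Walk through each heavy atom and fill implicit hydrogens from standard valence (C 4, N 3, O 2, S 2, halogen 1):
  atom 1: C, bond orders sum to 1 (valence 4) → 3 H
  atom 2: C, bond orders sum to 3 (valence 4) → 1 H
  atom 3: C, bond orders sum to 3 (valence 4) → 1 H
  atom 4: C, bond orders sum to 3 (valence 4) → 1 H
  atom 5: C, bond orders sum to 3 (valence 4) → 1 H
  atom 6: O, bond orders sum to 2 (valence 2) → 0 H
  atom 7: C, bond orders sum to 3 (valence 4) → 1 H
  atom 8: C, bond orders sum to 1 (valence 4) → 3 H
  atom 9: N, bond orders sum to 1 (valence 3) → 2 H
Totals → C:7, H:13, N:1, O:1.

C7H13NO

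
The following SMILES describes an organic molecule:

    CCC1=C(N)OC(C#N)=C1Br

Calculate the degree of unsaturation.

5

Degree of unsaturation = (number of rings) + (number of π bonds).
Ring closures in the SMILES: 1.
π bonds: 2 double bonds (each 1 DoU), 1 triple bond (each 2 DoU) → 4 DoU from unsaturation.
Total DoU = 1 + 4 = 5.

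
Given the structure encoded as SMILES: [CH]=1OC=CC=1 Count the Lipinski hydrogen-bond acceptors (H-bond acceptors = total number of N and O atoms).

N atoms: 0; O atoms: 1.
Lipinski HBA = 0 + 1 = 1.

1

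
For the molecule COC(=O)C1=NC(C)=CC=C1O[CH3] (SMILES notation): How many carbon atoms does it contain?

Count every carbon token in the SMILES (each C, including those in ring-closure positions and inside branches).
Carbon count: 9.

9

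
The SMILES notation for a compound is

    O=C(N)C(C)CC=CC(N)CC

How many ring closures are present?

0

In SMILES, each pair of matching ring-closure digits denotes one ring-closing bond; the number of such bonds equals the number of independent rings.
Ring-closure bonds here: 0.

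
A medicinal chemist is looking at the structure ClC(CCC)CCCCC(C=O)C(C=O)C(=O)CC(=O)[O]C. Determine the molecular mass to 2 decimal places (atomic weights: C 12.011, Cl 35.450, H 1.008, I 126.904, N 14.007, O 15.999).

First, the molecular formula is C16H25ClO5 (counting implicit H from valence).
  C: 16 × 12.011 = 192.176
  Cl: 1 × 35.450 = 35.450
  H: 25 × 1.008 = 25.200
  O: 5 × 15.999 = 79.995
Sum: 16×12.011 + 1×35.450 + 25×1.008 + 5×15.999 = 332.821 → 332.82 g/mol.

332.82 g/mol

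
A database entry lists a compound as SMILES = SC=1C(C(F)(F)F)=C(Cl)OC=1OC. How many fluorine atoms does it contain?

Scan the SMILES for F atoms (remember two-letter symbols like Cl and Br are single atoms).
Fluorine count: 3.

3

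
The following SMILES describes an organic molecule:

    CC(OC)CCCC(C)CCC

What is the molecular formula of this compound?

Walk through each heavy atom and fill implicit hydrogens from standard valence (C 4, N 3, O 2, S 2, halogen 1):
  atom 1: C, bond orders sum to 1 (valence 4) → 3 H
  atom 2: C, bond orders sum to 3 (valence 4) → 1 H
  atom 3: O, bond orders sum to 2 (valence 2) → 0 H
  atom 4: C, bond orders sum to 1 (valence 4) → 3 H
  atom 5: C, bond orders sum to 2 (valence 4) → 2 H
  atom 6: C, bond orders sum to 2 (valence 4) → 2 H
  atom 7: C, bond orders sum to 2 (valence 4) → 2 H
  atom 8: C, bond orders sum to 3 (valence 4) → 1 H
  atom 9: C, bond orders sum to 1 (valence 4) → 3 H
  atom 10: C, bond orders sum to 2 (valence 4) → 2 H
  atom 11: C, bond orders sum to 2 (valence 4) → 2 H
  atom 12: C, bond orders sum to 1 (valence 4) → 3 H
Totals → C:11, H:24, O:1.

C11H24O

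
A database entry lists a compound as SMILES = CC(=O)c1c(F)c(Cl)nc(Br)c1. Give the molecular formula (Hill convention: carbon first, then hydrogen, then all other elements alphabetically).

Walk through each heavy atom and fill implicit hydrogens from standard valence (C 4, N 3, O 2, S 2, halogen 1); for lowercase aromatic atoms, an aromatic c carries 1 H when it has two neighbours and 0 H with three, and aromatic n carries 0 H:
  atom 1: C, bond orders sum to 1 (valence 4) → 3 H
  atom 2: C, bond orders sum to 4 (valence 4) → 0 H
  atom 3: O, bond orders sum to 2 (valence 2) → 0 H
  atom 4: aromatic c, 3 neighbours → 0 H
  atom 5: aromatic c, 3 neighbours → 0 H
  atom 6: F (halogen, monovalent) → 0 H
  atom 7: aromatic c, 3 neighbours → 0 H
  atom 8: Cl (halogen, monovalent) → 0 H
  atom 9: aromatic n, 2 neighbours → 0 H
  atom 10: aromatic c, 3 neighbours → 0 H
  atom 11: Br (halogen, monovalent) → 0 H
  atom 12: aromatic c, 2 neighbours → 1 H
Totals → C:7, H:4, Br:1, Cl:1, F:1, N:1, O:1.

C7H4BrClFNO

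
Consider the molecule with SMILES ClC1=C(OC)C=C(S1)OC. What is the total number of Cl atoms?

1

Scan the SMILES for Cl atoms (remember two-letter symbols like Cl and Br are single atoms).
Chlorine count: 1.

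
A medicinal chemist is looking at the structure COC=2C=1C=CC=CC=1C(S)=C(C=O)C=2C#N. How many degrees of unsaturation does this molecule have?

10

Degree of unsaturation = (number of rings) + (number of π bonds).
Ring closures in the SMILES: 2.
π bonds: 6 double bonds (each 1 DoU), 1 triple bond (each 2 DoU) → 8 DoU from unsaturation.
Total DoU = 2 + 8 = 10.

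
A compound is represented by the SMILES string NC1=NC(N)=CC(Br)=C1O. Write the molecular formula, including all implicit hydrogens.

Walk through each heavy atom and fill implicit hydrogens from standard valence (C 4, N 3, O 2, S 2, halogen 1):
  atom 1: N, bond orders sum to 1 (valence 3) → 2 H
  atom 2: C, bond orders sum to 4 (valence 4) → 0 H
  atom 3: N, bond orders sum to 3 (valence 3) → 0 H
  atom 4: C, bond orders sum to 4 (valence 4) → 0 H
  atom 5: N, bond orders sum to 1 (valence 3) → 2 H
  atom 6: C, bond orders sum to 3 (valence 4) → 1 H
  atom 7: C, bond orders sum to 4 (valence 4) → 0 H
  atom 8: Br (halogen, monovalent) → 0 H
  atom 9: C, bond orders sum to 4 (valence 4) → 0 H
  atom 10: O, bond orders sum to 1 (valence 2) → 1 H
Totals → C:5, H:6, Br:1, N:3, O:1.
In Hill order: C5H6BrN3O.

C5H6BrN3O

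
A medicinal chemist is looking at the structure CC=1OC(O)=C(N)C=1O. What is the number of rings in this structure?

In SMILES, each pair of matching ring-closure digits denotes one ring-closing bond; the number of such bonds equals the number of independent rings.
Ring-closure bonds here: 1.

1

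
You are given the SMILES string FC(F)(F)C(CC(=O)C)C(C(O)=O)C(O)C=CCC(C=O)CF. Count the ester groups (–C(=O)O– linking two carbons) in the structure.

0

Scan the SMILES for the ester motif — none present.
Groups that are present: 1 aldehyde, 1 alkene, 1 carboxylic acid, 1 hydroxyl, 1 ketone.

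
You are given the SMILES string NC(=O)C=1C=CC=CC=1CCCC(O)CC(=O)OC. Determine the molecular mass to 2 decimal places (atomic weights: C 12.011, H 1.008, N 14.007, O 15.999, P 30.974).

First, the molecular formula is C14H19NO4 (counting implicit H from valence).
  C: 14 × 12.011 = 168.154
  H: 19 × 1.008 = 19.152
  N: 1 × 14.007 = 14.007
  O: 4 × 15.999 = 63.996
Sum: 14×12.011 + 19×1.008 + 1×14.007 + 4×15.999 = 265.309 → 265.31 g/mol.

265.31 g/mol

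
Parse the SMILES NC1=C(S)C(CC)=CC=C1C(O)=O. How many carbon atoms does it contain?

9

Count every carbon token in the SMILES (each C, including those in ring-closure positions and inside branches).
Carbon count: 9.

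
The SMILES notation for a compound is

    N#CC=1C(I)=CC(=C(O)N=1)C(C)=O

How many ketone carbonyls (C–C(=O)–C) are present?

The ketone motif appears at heavy-atom position 11 in the SMILES.
Other groups present: 1 hydroxyl, 1 nitrile.
Ketone count: 1.

1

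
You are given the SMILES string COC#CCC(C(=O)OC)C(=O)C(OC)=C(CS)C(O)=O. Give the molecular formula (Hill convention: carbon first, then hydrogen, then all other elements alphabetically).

C13H16O7S

Walk through each heavy atom and fill implicit hydrogens from standard valence (C 4, N 3, O 2, S 2, halogen 1):
  atom 1: C, bond orders sum to 1 (valence 4) → 3 H
  atom 2: O, bond orders sum to 2 (valence 2) → 0 H
  atom 3: C, bond orders sum to 4 (valence 4) → 0 H
  atom 4: C, bond orders sum to 4 (valence 4) → 0 H
  atom 5: C, bond orders sum to 2 (valence 4) → 2 H
  atom 6: C, bond orders sum to 3 (valence 4) → 1 H
  atom 7: C, bond orders sum to 4 (valence 4) → 0 H
  atom 8: O, bond orders sum to 2 (valence 2) → 0 H
  atom 9: O, bond orders sum to 2 (valence 2) → 0 H
  atom 10: C, bond orders sum to 1 (valence 4) → 3 H
  atom 11: C, bond orders sum to 4 (valence 4) → 0 H
  atom 12: O, bond orders sum to 2 (valence 2) → 0 H
  atom 13: C, bond orders sum to 4 (valence 4) → 0 H
  atom 14: O, bond orders sum to 2 (valence 2) → 0 H
  atom 15: C, bond orders sum to 1 (valence 4) → 3 H
  atom 16: C, bond orders sum to 4 (valence 4) → 0 H
  atom 17: C, bond orders sum to 2 (valence 4) → 2 H
  atom 18: S, bond orders sum to 1 (valence 2) → 1 H
  atom 19: C, bond orders sum to 4 (valence 4) → 0 H
  atom 20: O, bond orders sum to 1 (valence 2) → 1 H
  atom 21: O, bond orders sum to 2 (valence 2) → 0 H
Totals → C:13, H:16, O:7, S:1.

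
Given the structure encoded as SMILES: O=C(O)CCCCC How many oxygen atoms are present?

2

Scan the SMILES for O atoms (remember two-letter symbols like Cl and Br are single atoms).
Oxygen count: 2.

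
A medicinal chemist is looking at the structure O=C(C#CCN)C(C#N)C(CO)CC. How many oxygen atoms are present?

2

Scan the SMILES for O atoms (remember two-letter symbols like Cl and Br are single atoms).
Oxygen count: 2.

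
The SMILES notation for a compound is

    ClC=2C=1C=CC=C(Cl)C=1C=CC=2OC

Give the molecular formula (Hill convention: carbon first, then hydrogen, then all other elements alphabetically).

Walk through each heavy atom and fill implicit hydrogens from standard valence (C 4, N 3, O 2, S 2, halogen 1):
  atom 1: Cl (halogen, monovalent) → 0 H
  atom 2: C, bond orders sum to 4 (valence 4) → 0 H
  atom 3: C, bond orders sum to 4 (valence 4) → 0 H
  atom 4: C, bond orders sum to 3 (valence 4) → 1 H
  atom 5: C, bond orders sum to 3 (valence 4) → 1 H
  atom 6: C, bond orders sum to 3 (valence 4) → 1 H
  atom 7: C, bond orders sum to 4 (valence 4) → 0 H
  atom 8: Cl (halogen, monovalent) → 0 H
  atom 9: C, bond orders sum to 4 (valence 4) → 0 H
  atom 10: C, bond orders sum to 3 (valence 4) → 1 H
  atom 11: C, bond orders sum to 3 (valence 4) → 1 H
  atom 12: C, bond orders sum to 4 (valence 4) → 0 H
  atom 13: O, bond orders sum to 2 (valence 2) → 0 H
  atom 14: C, bond orders sum to 1 (valence 4) → 3 H
Totals → C:11, H:8, Cl:2, O:1.
In Hill order: C11H8Cl2O.

C11H8Cl2O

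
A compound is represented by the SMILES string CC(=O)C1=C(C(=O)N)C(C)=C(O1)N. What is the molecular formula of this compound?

Walk through each heavy atom and fill implicit hydrogens from standard valence (C 4, N 3, O 2, S 2, halogen 1):
  atom 1: C, bond orders sum to 1 (valence 4) → 3 H
  atom 2: C, bond orders sum to 4 (valence 4) → 0 H
  atom 3: O, bond orders sum to 2 (valence 2) → 0 H
  atom 4: C, bond orders sum to 4 (valence 4) → 0 H
  atom 5: C, bond orders sum to 4 (valence 4) → 0 H
  atom 6: C, bond orders sum to 4 (valence 4) → 0 H
  atom 7: O, bond orders sum to 2 (valence 2) → 0 H
  atom 8: N, bond orders sum to 1 (valence 3) → 2 H
  atom 9: C, bond orders sum to 4 (valence 4) → 0 H
  atom 10: C, bond orders sum to 1 (valence 4) → 3 H
  atom 11: C, bond orders sum to 4 (valence 4) → 0 H
  atom 12: O, bond orders sum to 2 (valence 2) → 0 H
  atom 13: N, bond orders sum to 1 (valence 3) → 2 H
Totals → C:8, H:10, N:2, O:3.

C8H10N2O3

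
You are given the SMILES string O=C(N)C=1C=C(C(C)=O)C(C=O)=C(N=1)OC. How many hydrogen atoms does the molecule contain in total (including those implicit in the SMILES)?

Walk through each heavy atom and fill implicit hydrogens from standard valence (C 4, N 3, O 2, S 2, halogen 1):
  atom 1: O, bond orders sum to 2 (valence 2) → 0 H
  atom 2: C, bond orders sum to 4 (valence 4) → 0 H
  atom 3: N, bond orders sum to 1 (valence 3) → 2 H
  atom 4: C, bond orders sum to 4 (valence 4) → 0 H
  atom 5: C, bond orders sum to 3 (valence 4) → 1 H
  atom 6: C, bond orders sum to 4 (valence 4) → 0 H
  atom 7: C, bond orders sum to 4 (valence 4) → 0 H
  atom 8: C, bond orders sum to 1 (valence 4) → 3 H
  atom 9: O, bond orders sum to 2 (valence 2) → 0 H
  atom 10: C, bond orders sum to 4 (valence 4) → 0 H
  atom 11: C, bond orders sum to 3 (valence 4) → 1 H
  atom 12: O, bond orders sum to 2 (valence 2) → 0 H
  atom 13: C, bond orders sum to 4 (valence 4) → 0 H
  atom 14: N, bond orders sum to 3 (valence 3) → 0 H
  atom 15: O, bond orders sum to 2 (valence 2) → 0 H
  atom 16: C, bond orders sum to 1 (valence 4) → 3 H
Total hydrogens: 10.

10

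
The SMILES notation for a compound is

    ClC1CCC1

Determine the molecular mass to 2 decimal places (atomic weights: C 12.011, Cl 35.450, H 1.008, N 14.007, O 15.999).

First, the molecular formula is C4H7Cl (counting implicit H from valence).
  C: 4 × 12.011 = 48.044
  Cl: 1 × 35.450 = 35.450
  H: 7 × 1.008 = 7.056
Sum: 4×12.011 + 1×35.450 + 7×1.008 = 90.550 → 90.55 g/mol.

90.55 g/mol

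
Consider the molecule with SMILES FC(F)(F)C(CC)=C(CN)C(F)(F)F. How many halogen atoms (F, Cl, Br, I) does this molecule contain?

Halogen atoms appear at heavy-atom positions 1, 3, 4, 12, 13, 14 (6×F).
Other groups present: 1 alkene, 1 primary amine.
Halogen count: 6.

6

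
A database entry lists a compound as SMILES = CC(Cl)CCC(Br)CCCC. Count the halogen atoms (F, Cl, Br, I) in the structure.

2

Halogen atoms appear at heavy-atom positions 3, 7 (1×Br, 1×Cl).
Halogen count: 2.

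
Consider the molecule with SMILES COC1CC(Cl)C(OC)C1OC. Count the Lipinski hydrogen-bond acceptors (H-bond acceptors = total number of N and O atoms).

N atoms: 0; O atoms: 3.
Lipinski HBA = 0 + 3 = 3.

3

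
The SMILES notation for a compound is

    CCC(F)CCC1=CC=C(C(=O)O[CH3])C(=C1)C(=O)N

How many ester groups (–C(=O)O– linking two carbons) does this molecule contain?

1

The ester motif appears at heavy-atom position 11 in the SMILES.
Other groups present: 1 amide.
Ester count: 1.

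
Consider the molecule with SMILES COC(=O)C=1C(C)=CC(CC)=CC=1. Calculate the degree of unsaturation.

5

Molecular formula: C11H14O2.
DoU = (2C + 2 + N − H − X) / 2, where X is the halogen count and O/S are ignored.
    = (2·11 + 2 + 0 − 14 − 0) / 2 = 10 / 2 = 5.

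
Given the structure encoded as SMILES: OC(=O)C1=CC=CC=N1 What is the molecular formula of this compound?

Walk through each heavy atom and fill implicit hydrogens from standard valence (C 4, N 3, O 2, S 2, halogen 1):
  atom 1: O, bond orders sum to 1 (valence 2) → 1 H
  atom 2: C, bond orders sum to 4 (valence 4) → 0 H
  atom 3: O, bond orders sum to 2 (valence 2) → 0 H
  atom 4: C, bond orders sum to 4 (valence 4) → 0 H
  atom 5: C, bond orders sum to 3 (valence 4) → 1 H
  atom 6: C, bond orders sum to 3 (valence 4) → 1 H
  atom 7: C, bond orders sum to 3 (valence 4) → 1 H
  atom 8: C, bond orders sum to 3 (valence 4) → 1 H
  atom 9: N, bond orders sum to 3 (valence 3) → 0 H
Totals → C:6, H:5, N:1, O:2.

C6H5NO2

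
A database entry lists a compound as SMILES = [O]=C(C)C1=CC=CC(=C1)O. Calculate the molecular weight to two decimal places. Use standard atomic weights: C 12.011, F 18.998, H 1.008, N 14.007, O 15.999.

136.15 g/mol

First, the molecular formula is C8H8O2 (counting implicit H from valence).
  C: 8 × 12.011 = 96.088
  H: 8 × 1.008 = 8.064
  O: 2 × 15.999 = 31.998
Sum: 8×12.011 + 8×1.008 + 2×15.999 = 136.150 → 136.15 g/mol.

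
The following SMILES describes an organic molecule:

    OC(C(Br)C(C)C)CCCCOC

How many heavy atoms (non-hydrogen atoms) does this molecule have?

Every atom symbol written in the SMILES (organic subset) is one heavy atom; implicit H are not written.
Heavy atoms by element → Br:1, C:10, O:2.
Total: 13.

13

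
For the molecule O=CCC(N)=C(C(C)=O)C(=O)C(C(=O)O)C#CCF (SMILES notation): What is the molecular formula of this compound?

C12H12FNO5

Walk through each heavy atom and fill implicit hydrogens from standard valence (C 4, N 3, O 2, S 2, halogen 1):
  atom 1: O, bond orders sum to 2 (valence 2) → 0 H
  atom 2: C, bond orders sum to 3 (valence 4) → 1 H
  atom 3: C, bond orders sum to 2 (valence 4) → 2 H
  atom 4: C, bond orders sum to 4 (valence 4) → 0 H
  atom 5: N, bond orders sum to 1 (valence 3) → 2 H
  atom 6: C, bond orders sum to 4 (valence 4) → 0 H
  atom 7: C, bond orders sum to 4 (valence 4) → 0 H
  atom 8: C, bond orders sum to 1 (valence 4) → 3 H
  atom 9: O, bond orders sum to 2 (valence 2) → 0 H
  atom 10: C, bond orders sum to 4 (valence 4) → 0 H
  atom 11: O, bond orders sum to 2 (valence 2) → 0 H
  atom 12: C, bond orders sum to 3 (valence 4) → 1 H
  atom 13: C, bond orders sum to 4 (valence 4) → 0 H
  atom 14: O, bond orders sum to 2 (valence 2) → 0 H
  atom 15: O, bond orders sum to 1 (valence 2) → 1 H
  atom 16: C, bond orders sum to 4 (valence 4) → 0 H
  atom 17: C, bond orders sum to 4 (valence 4) → 0 H
  atom 18: C, bond orders sum to 2 (valence 4) → 2 H
  atom 19: F (halogen, monovalent) → 0 H
Totals → C:12, H:12, F:1, N:1, O:5.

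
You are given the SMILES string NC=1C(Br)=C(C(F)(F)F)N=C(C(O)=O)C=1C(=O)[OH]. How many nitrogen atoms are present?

2

Scan the SMILES for N atoms (remember two-letter symbols like Cl and Br are single atoms).
Nitrogen count: 2.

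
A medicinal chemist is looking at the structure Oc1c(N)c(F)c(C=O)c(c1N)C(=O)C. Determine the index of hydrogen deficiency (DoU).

Molecular formula: C9H9FN2O3.
DoU = (2C + 2 + N − H − X) / 2, where X is the halogen count and O/S are ignored.
    = (2·9 + 2 + 2 − 9 − 1) / 2 = 12 / 2 = 6.

6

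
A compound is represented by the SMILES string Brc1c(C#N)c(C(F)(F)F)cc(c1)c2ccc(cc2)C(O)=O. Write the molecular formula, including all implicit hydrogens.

Walk through each heavy atom and fill implicit hydrogens from standard valence (C 4, N 3, O 2, S 2, halogen 1); for lowercase aromatic atoms, an aromatic c carries 1 H when it has two neighbours and 0 H with three, and aromatic n carries 0 H:
  atom 1: Br (halogen, monovalent) → 0 H
  atom 2: aromatic c, 3 neighbours → 0 H
  atom 3: aromatic c, 3 neighbours → 0 H
  atom 4: C, bond orders sum to 4 (valence 4) → 0 H
  atom 5: N, bond orders sum to 3 (valence 3) → 0 H
  atom 6: aromatic c, 3 neighbours → 0 H
  atom 7: C, bond orders sum to 4 (valence 4) → 0 H
  atom 8: F (halogen, monovalent) → 0 H
  atom 9: F (halogen, monovalent) → 0 H
  atom 10: F (halogen, monovalent) → 0 H
  atom 11: aromatic c, 2 neighbours → 1 H
  atom 12: aromatic c, 3 neighbours → 0 H
  atom 13: aromatic c, 2 neighbours → 1 H
  atom 14: aromatic c, 3 neighbours → 0 H
  atom 15: aromatic c, 2 neighbours → 1 H
  atom 16: aromatic c, 2 neighbours → 1 H
  atom 17: aromatic c, 3 neighbours → 0 H
  atom 18: aromatic c, 2 neighbours → 1 H
  atom 19: aromatic c, 2 neighbours → 1 H
  atom 20: C, bond orders sum to 4 (valence 4) → 0 H
  atom 21: O, bond orders sum to 1 (valence 2) → 1 H
  atom 22: O, bond orders sum to 2 (valence 2) → 0 H
Totals → C:15, H:7, Br:1, F:3, N:1, O:2.

C15H7BrF3NO2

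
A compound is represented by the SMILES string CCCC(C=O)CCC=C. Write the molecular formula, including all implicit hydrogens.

C9H16O

Walk through each heavy atom and fill implicit hydrogens from standard valence (C 4, N 3, O 2, S 2, halogen 1):
  atom 1: C, bond orders sum to 1 (valence 4) → 3 H
  atom 2: C, bond orders sum to 2 (valence 4) → 2 H
  atom 3: C, bond orders sum to 2 (valence 4) → 2 H
  atom 4: C, bond orders sum to 3 (valence 4) → 1 H
  atom 5: C, bond orders sum to 3 (valence 4) → 1 H
  atom 6: O, bond orders sum to 2 (valence 2) → 0 H
  atom 7: C, bond orders sum to 2 (valence 4) → 2 H
  atom 8: C, bond orders sum to 2 (valence 4) → 2 H
  atom 9: C, bond orders sum to 3 (valence 4) → 1 H
  atom 10: C, bond orders sum to 2 (valence 4) → 2 H
Totals → C:9, H:16, O:1.
In Hill order: C9H16O.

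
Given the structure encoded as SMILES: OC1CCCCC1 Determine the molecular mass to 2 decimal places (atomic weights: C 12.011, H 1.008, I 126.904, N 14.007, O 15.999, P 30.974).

100.16 g/mol

First, the molecular formula is C6H12O (counting implicit H from valence).
  C: 6 × 12.011 = 72.066
  H: 12 × 1.008 = 12.096
  O: 1 × 15.999 = 15.999
Sum: 6×12.011 + 12×1.008 + 1×15.999 = 100.161 → 100.16 g/mol.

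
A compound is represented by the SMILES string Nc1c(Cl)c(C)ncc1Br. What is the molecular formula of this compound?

Walk through each heavy atom and fill implicit hydrogens from standard valence (C 4, N 3, O 2, S 2, halogen 1); for lowercase aromatic atoms, an aromatic c carries 1 H when it has two neighbours and 0 H with three, and aromatic n carries 0 H:
  atom 1: N, bond orders sum to 1 (valence 3) → 2 H
  atom 2: aromatic c, 3 neighbours → 0 H
  atom 3: aromatic c, 3 neighbours → 0 H
  atom 4: Cl (halogen, monovalent) → 0 H
  atom 5: aromatic c, 3 neighbours → 0 H
  atom 6: C, bond orders sum to 1 (valence 4) → 3 H
  atom 7: aromatic n, 2 neighbours → 0 H
  atom 8: aromatic c, 2 neighbours → 1 H
  atom 9: aromatic c, 3 neighbours → 0 H
  atom 10: Br (halogen, monovalent) → 0 H
Totals → C:6, H:6, Br:1, Cl:1, N:2.

C6H6BrClN2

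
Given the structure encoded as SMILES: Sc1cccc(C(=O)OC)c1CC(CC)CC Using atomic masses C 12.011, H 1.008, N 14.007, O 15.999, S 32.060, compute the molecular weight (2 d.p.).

First, the molecular formula is C14H20O2S (counting implicit H from valence).
  C: 14 × 12.011 = 168.154
  H: 20 × 1.008 = 20.160
  O: 2 × 15.999 = 31.998
  S: 1 × 32.060 = 32.060
Sum: 14×12.011 + 20×1.008 + 2×15.999 + 1×32.060 = 252.372 → 252.37 g/mol.

252.37 g/mol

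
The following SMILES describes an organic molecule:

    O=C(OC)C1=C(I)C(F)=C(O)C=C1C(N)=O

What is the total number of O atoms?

Scan the SMILES for O atoms (remember two-letter symbols like Cl and Br are single atoms).
Oxygen count: 4.

4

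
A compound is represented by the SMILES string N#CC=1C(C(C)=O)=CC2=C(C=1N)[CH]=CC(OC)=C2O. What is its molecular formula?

Walk through each heavy atom and fill implicit hydrogens from standard valence (C 4, N 3, O 2, S 2, halogen 1):
  atom 1: N, bond orders sum to 3 (valence 3) → 0 H
  atom 2: C, bond orders sum to 4 (valence 4) → 0 H
  atom 3: C, bond orders sum to 4 (valence 4) → 0 H
  atom 4: C, bond orders sum to 4 (valence 4) → 0 H
  atom 5: C, bond orders sum to 4 (valence 4) → 0 H
  atom 6: C, bond orders sum to 1 (valence 4) → 3 H
  atom 7: O, bond orders sum to 2 (valence 2) → 0 H
  atom 8: C, bond orders sum to 3 (valence 4) → 1 H
  atom 9: C, bond orders sum to 4 (valence 4) → 0 H
  atom 10: C, bond orders sum to 4 (valence 4) → 0 H
  atom 11: C, bond orders sum to 4 (valence 4) → 0 H
  atom 12: N, bond orders sum to 1 (valence 3) → 2 H
  atom 13: C with explicit H count 1
  atom 14: C, bond orders sum to 3 (valence 4) → 1 H
  atom 15: C, bond orders sum to 4 (valence 4) → 0 H
  atom 16: O, bond orders sum to 2 (valence 2) → 0 H
  atom 17: C, bond orders sum to 1 (valence 4) → 3 H
  atom 18: C, bond orders sum to 4 (valence 4) → 0 H
  atom 19: O, bond orders sum to 1 (valence 2) → 1 H
Totals → C:14, H:12, N:2, O:3.
In Hill order: C14H12N2O3.

C14H12N2O3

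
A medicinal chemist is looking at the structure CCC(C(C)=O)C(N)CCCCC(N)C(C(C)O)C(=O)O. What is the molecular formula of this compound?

Walk through each heavy atom and fill implicit hydrogens from standard valence (C 4, N 3, O 2, S 2, halogen 1):
  atom 1: C, bond orders sum to 1 (valence 4) → 3 H
  atom 2: C, bond orders sum to 2 (valence 4) → 2 H
  atom 3: C, bond orders sum to 3 (valence 4) → 1 H
  atom 4: C, bond orders sum to 4 (valence 4) → 0 H
  atom 5: C, bond orders sum to 1 (valence 4) → 3 H
  atom 6: O, bond orders sum to 2 (valence 2) → 0 H
  atom 7: C, bond orders sum to 3 (valence 4) → 1 H
  atom 8: N, bond orders sum to 1 (valence 3) → 2 H
  atom 9: C, bond orders sum to 2 (valence 4) → 2 H
  atom 10: C, bond orders sum to 2 (valence 4) → 2 H
  atom 11: C, bond orders sum to 2 (valence 4) → 2 H
  atom 12: C, bond orders sum to 2 (valence 4) → 2 H
  atom 13: C, bond orders sum to 3 (valence 4) → 1 H
  atom 14: N, bond orders sum to 1 (valence 3) → 2 H
  atom 15: C, bond orders sum to 3 (valence 4) → 1 H
  atom 16: C, bond orders sum to 3 (valence 4) → 1 H
  atom 17: C, bond orders sum to 1 (valence 4) → 3 H
  atom 18: O, bond orders sum to 1 (valence 2) → 1 H
  atom 19: C, bond orders sum to 4 (valence 4) → 0 H
  atom 20: O, bond orders sum to 2 (valence 2) → 0 H
  atom 21: O, bond orders sum to 1 (valence 2) → 1 H
Totals → C:15, H:30, N:2, O:4.

C15H30N2O4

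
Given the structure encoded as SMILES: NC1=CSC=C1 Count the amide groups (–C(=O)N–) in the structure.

0

Scan the SMILES for the amide motif — none present.
Groups that are present: 1 primary amine.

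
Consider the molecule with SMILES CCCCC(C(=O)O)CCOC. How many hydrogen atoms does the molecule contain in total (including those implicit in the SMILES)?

Walk through each heavy atom and fill implicit hydrogens from standard valence (C 4, N 3, O 2, S 2, halogen 1):
  atom 1: C, bond orders sum to 1 (valence 4) → 3 H
  atom 2: C, bond orders sum to 2 (valence 4) → 2 H
  atom 3: C, bond orders sum to 2 (valence 4) → 2 H
  atom 4: C, bond orders sum to 2 (valence 4) → 2 H
  atom 5: C, bond orders sum to 3 (valence 4) → 1 H
  atom 6: C, bond orders sum to 4 (valence 4) → 0 H
  atom 7: O, bond orders sum to 2 (valence 2) → 0 H
  atom 8: O, bond orders sum to 1 (valence 2) → 1 H
  atom 9: C, bond orders sum to 2 (valence 4) → 2 H
  atom 10: C, bond orders sum to 2 (valence 4) → 2 H
  atom 11: O, bond orders sum to 2 (valence 2) → 0 H
  atom 12: C, bond orders sum to 1 (valence 4) → 3 H
Total hydrogens: 18.

18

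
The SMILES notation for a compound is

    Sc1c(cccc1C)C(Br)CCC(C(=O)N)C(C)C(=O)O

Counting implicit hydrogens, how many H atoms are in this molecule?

20

Walk through each heavy atom and fill implicit hydrogens from standard valence (C 4, N 3, O 2, S 2, halogen 1); for lowercase aromatic atoms, an aromatic c carries 1 H when it has two neighbours and 0 H with three, and aromatic n carries 0 H:
  atom 1: S, bond orders sum to 1 (valence 2) → 1 H
  atom 2: aromatic c, 3 neighbours → 0 H
  atom 3: aromatic c, 3 neighbours → 0 H
  atom 4: aromatic c, 2 neighbours → 1 H
  atom 5: aromatic c, 2 neighbours → 1 H
  atom 6: aromatic c, 2 neighbours → 1 H
  atom 7: aromatic c, 3 neighbours → 0 H
  atom 8: C, bond orders sum to 1 (valence 4) → 3 H
  atom 9: C, bond orders sum to 3 (valence 4) → 1 H
  atom 10: Br (halogen, monovalent) → 0 H
  atom 11: C, bond orders sum to 2 (valence 4) → 2 H
  atom 12: C, bond orders sum to 2 (valence 4) → 2 H
  atom 13: C, bond orders sum to 3 (valence 4) → 1 H
  atom 14: C, bond orders sum to 4 (valence 4) → 0 H
  atom 15: O, bond orders sum to 2 (valence 2) → 0 H
  atom 16: N, bond orders sum to 1 (valence 3) → 2 H
  atom 17: C, bond orders sum to 3 (valence 4) → 1 H
  atom 18: C, bond orders sum to 1 (valence 4) → 3 H
  atom 19: C, bond orders sum to 4 (valence 4) → 0 H
  atom 20: O, bond orders sum to 2 (valence 2) → 0 H
  atom 21: O, bond orders sum to 1 (valence 2) → 1 H
Total hydrogens: 20.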